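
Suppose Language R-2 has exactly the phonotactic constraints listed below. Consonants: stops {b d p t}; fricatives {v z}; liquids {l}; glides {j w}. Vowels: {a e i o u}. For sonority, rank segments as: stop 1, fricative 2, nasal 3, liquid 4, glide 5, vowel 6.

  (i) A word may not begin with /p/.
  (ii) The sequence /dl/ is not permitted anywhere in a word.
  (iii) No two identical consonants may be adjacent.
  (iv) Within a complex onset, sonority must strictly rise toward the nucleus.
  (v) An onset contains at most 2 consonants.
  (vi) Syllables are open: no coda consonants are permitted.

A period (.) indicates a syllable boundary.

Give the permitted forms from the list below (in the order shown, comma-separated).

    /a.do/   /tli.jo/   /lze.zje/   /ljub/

/a.do/, /tli.jo/

/a.do/ — σ1 onset /∅/, coda /∅/ ok; σ2 onset /d/, coda /∅/ ok → permitted
/tli.jo/ — σ1 onset /tl/ (1→4 rises), coda /∅/ ok; σ2 onset /j/, coda /∅/ ok → permitted
/lze.zje/ — violates constraint (iv): syllable 1 onset /lz/: /l/ (liquid, 4) → /z/ (fricative, 2) does not rise → not permitted
/ljub/ — violates constraint (vi): syllable 1 coda /b/ has 1 consonant (> 0) → not permitted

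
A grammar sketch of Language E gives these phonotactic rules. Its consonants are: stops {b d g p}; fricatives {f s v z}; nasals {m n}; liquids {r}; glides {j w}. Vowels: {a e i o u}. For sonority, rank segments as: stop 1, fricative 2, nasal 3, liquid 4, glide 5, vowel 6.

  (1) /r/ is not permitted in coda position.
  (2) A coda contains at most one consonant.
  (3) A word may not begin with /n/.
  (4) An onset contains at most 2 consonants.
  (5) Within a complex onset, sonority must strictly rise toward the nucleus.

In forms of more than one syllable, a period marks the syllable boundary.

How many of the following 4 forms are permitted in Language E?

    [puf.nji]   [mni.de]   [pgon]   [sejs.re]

1

[puf.nji] — σ1 onset /p/, coda /f/ ok; σ2 onset /nj/ (3→5 rises), coda /∅/ ok → permitted
[mni.de] — violates constraint 5: syllable 1 onset /mn/: /m/ (nasal, 3) → /n/ (nasal, 3) does not rise → not permitted
[pgon] — violates constraint 5: syllable 1 onset /pg/: /p/ (stop, 1) → /g/ (stop, 1) does not rise → not permitted
[sejs.re] — violates constraint 2: syllable 1 coda /js/ has 2 consonants (> 1) → not permitted
Permitted: [puf.nji] → 1.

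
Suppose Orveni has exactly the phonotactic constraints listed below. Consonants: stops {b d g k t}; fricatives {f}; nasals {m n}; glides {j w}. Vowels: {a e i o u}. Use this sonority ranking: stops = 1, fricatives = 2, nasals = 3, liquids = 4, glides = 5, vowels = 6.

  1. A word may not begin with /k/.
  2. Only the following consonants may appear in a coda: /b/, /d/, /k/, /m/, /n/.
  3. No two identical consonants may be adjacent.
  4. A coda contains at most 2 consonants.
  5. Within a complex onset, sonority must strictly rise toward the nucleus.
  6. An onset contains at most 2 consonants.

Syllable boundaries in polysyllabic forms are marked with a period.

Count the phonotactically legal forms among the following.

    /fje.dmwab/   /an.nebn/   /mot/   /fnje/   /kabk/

/fje.dmwab/ — violates constraint 6: syllable 2 onset /dmw/ has 3 consonants (> 2) → phonotactically illegal
/an.nebn/ — violates constraint 3: adjacent identical consonants /nn/ → phonotactically illegal
/mot/ — violates constraint 2: syllable 1 coda contains /t/, which is not a licensed coda consonant → phonotactically illegal
/fnje/ — violates constraint 6: syllable 1 onset /fnj/ has 3 consonants (> 2) → phonotactically illegal
/kabk/ — violates constraint 1: word begins with /k/ → phonotactically illegal
No form is phonotactically legal → 0.

0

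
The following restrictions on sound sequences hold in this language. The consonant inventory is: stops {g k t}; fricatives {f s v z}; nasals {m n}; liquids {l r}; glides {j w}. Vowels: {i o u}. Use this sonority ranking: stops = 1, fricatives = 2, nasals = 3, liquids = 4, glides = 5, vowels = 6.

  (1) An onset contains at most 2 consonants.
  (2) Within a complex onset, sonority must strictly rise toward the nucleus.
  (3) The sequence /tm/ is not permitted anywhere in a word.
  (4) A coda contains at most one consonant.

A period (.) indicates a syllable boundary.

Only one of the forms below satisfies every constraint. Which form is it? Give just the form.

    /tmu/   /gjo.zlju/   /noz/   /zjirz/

/tmu/ — violates constraint 3: contains banned sequence /tm/ → ill-formed
/gjo.zlju/ — violates constraint 1: syllable 2 onset /zlj/ has 3 consonants (> 2) → ill-formed
/noz/ — σ1 onset /n/, coda /z/ ok → well-formed
/zjirz/ — violates constraint 4: syllable 1 coda /rz/ has 2 consonants (> 1) → ill-formed

/noz/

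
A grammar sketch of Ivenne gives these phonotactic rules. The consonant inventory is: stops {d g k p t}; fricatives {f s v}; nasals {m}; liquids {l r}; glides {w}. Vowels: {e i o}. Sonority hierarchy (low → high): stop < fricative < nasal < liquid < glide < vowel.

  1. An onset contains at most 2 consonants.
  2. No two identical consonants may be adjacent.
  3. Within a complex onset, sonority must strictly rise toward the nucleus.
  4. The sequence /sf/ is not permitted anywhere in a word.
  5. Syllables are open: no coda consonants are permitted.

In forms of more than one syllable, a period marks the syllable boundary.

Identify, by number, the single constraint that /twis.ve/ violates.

5

/twis.ve/: syllable 1 coda /s/ has 1 consonant (> 0).
This is a violation of constraint 5: "Syllables are open: no coda consonants are permitted."
The remaining constraints (1, 2, 3, 4) are satisfied.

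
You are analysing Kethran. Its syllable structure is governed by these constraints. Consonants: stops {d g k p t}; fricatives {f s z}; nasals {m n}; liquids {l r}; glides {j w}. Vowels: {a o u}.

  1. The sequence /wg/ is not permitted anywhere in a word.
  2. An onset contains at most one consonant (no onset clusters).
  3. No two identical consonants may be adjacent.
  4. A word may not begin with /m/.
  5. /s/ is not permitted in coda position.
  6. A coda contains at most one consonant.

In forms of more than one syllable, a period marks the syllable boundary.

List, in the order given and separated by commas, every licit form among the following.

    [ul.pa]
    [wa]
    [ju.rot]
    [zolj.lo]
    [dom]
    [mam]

[ul.pa], [wa], [ju.rot], [dom]

[ul.pa] — σ1 onset /∅/, coda /l/ ok; σ2 onset /p/, coda /∅/ ok → licit
[wa] — σ1 onset /w/, coda /∅/ ok → licit
[ju.rot] — σ1 onset /j/, coda /∅/ ok; σ2 onset /r/, coda /t/ ok → licit
[zolj.lo] — violates constraint 6: syllable 1 coda /lj/ has 2 consonants (> 1) → illicit
[dom] — σ1 onset /d/, coda /m/ ok → licit
[mam] — violates constraint 4: word begins with /m/ → illicit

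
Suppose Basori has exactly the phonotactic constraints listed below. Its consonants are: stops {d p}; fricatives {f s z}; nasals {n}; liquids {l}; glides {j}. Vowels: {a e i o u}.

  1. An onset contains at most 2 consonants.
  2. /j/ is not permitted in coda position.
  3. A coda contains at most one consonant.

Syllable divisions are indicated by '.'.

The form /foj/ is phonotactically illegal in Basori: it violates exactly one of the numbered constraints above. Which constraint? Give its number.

/foj/: syllable 1 coda contains /j/.
This is a violation of constraint 2: "/j/ is not permitted in coda position."
The remaining constraints (1, 3) are satisfied.

2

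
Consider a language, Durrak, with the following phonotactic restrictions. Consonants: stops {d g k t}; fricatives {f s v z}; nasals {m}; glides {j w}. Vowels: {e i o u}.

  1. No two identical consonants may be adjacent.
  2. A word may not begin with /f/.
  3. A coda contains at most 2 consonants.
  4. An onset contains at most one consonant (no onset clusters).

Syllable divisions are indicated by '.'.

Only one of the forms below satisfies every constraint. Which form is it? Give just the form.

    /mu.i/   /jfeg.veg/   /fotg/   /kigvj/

/mu.i/ — σ1 onset /m/, coda /∅/ ok; σ2 onset /∅/, coda /∅/ ok → licit
/jfeg.veg/ — violates constraint 4: syllable 1 onset /jf/ has 2 consonants (> 1) → illicit
/fotg/ — violates constraint 2: word begins with /f/ → illicit
/kigvj/ — violates constraint 3: syllable 1 coda /gvj/ has 3 consonants (> 2) → illicit

/mu.i/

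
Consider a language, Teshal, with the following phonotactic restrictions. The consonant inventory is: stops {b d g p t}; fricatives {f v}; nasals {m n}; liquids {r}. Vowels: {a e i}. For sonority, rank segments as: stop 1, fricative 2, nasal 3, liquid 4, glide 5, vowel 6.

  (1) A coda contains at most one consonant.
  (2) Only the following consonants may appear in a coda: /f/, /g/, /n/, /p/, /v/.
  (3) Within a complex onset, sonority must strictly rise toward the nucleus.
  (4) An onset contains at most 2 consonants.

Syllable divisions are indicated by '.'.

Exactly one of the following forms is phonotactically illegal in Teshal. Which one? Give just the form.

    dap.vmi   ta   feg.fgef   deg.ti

feg.fgef

dap.vmi — σ1 onset /d/, coda /p/ ok; σ2 onset /vm/ (2→3 rises), coda /∅/ ok → phonotactically legal
ta — σ1 onset /t/, coda /∅/ ok → phonotactically legal
feg.fgef — violates constraint 3: syllable 2 onset /fg/: /f/ (fricative, 2) → /g/ (stop, 1) does not rise → phonotactically illegal
deg.ti — σ1 onset /d/, coda /g/ ok; σ2 onset /t/, coda /∅/ ok → phonotactically legal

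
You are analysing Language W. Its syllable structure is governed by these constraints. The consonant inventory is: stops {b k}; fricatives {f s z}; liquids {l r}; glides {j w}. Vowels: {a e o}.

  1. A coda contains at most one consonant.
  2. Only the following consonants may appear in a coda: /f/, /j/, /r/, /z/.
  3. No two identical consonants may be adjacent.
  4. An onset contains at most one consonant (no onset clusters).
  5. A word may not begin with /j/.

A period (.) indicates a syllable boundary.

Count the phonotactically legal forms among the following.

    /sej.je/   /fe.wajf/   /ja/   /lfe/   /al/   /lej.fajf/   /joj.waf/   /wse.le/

0

/sej.je/ — violates constraint 3: adjacent identical consonants /jj/ → phonotactically illegal
/fe.wajf/ — violates constraint 1: syllable 2 coda /jf/ has 2 consonants (> 1) → phonotactically illegal
/ja/ — violates constraint 5: word begins with /j/ → phonotactically illegal
/lfe/ — violates constraint 4: syllable 1 onset /lf/ has 2 consonants (> 1) → phonotactically illegal
/al/ — violates constraint 2: syllable 1 coda contains /l/, which is not a licensed coda consonant → phonotactically illegal
/lej.fajf/ — violates constraint 1: syllable 2 coda /jf/ has 2 consonants (> 1) → phonotactically illegal
/joj.waf/ — violates constraint 5: word begins with /j/ → phonotactically illegal
/wse.le/ — violates constraint 4: syllable 1 onset /ws/ has 2 consonants (> 1) → phonotactically illegal
No form is phonotactically legal → 0.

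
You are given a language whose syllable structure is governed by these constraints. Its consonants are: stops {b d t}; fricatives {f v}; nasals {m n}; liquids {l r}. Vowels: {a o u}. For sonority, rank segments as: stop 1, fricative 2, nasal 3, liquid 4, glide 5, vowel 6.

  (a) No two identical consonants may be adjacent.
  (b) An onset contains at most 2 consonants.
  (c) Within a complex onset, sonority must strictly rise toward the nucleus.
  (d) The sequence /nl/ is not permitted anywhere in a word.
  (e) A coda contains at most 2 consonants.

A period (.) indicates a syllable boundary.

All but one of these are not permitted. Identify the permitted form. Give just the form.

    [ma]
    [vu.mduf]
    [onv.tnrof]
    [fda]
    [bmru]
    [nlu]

[ma] — σ1 onset /m/, coda /∅/ ok → permitted
[vu.mduf] — violates constraint (c): syllable 2 onset /md/: /m/ (nasal, 3) → /d/ (stop, 1) does not rise → not permitted
[onv.tnrof] — violates constraint (b): syllable 2 onset /tnr/ has 3 consonants (> 2) → not permitted
[fda] — violates constraint (c): syllable 1 onset /fd/: /f/ (fricative, 2) → /d/ (stop, 1) does not rise → not permitted
[bmru] — violates constraint (b): syllable 1 onset /bmr/ has 3 consonants (> 2) → not permitted
[nlu] — violates constraint (d): contains banned sequence /nl/ → not permitted

[ma]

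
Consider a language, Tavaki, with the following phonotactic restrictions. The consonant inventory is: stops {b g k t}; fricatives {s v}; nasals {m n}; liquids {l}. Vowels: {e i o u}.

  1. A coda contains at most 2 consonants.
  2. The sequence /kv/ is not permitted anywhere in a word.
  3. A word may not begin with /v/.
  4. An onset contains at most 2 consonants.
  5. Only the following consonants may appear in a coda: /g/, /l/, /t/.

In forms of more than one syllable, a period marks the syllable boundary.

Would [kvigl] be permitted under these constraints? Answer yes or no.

[kvigl] — violates constraint 2: contains banned sequence /kv/ → not permitted

no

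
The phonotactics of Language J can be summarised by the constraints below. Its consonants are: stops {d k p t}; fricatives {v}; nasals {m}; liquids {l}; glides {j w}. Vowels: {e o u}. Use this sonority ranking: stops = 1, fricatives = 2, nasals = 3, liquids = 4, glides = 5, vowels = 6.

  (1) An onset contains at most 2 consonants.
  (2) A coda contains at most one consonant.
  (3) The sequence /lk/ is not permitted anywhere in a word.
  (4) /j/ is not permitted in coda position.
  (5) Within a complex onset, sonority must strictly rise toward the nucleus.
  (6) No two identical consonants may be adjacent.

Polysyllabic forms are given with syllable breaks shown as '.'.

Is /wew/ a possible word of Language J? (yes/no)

/wew/ — σ1 onset /w/, coda /w/ ok → well-formed

yes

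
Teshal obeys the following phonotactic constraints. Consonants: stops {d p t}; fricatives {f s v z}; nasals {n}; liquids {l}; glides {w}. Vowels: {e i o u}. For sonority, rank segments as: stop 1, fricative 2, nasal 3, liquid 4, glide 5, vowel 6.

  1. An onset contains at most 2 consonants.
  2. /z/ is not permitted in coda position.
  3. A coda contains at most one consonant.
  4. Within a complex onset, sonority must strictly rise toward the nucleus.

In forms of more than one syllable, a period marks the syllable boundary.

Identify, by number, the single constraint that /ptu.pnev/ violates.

/ptu.pnev/: syllable 1 onset /pt/: /p/ (stop, 1) → /t/ (stop, 1) does not rise.
This is a violation of constraint 4: "Within a complex onset, sonority must strictly rise toward the nucleus."
The remaining constraints (1, 2, 3) are satisfied.

4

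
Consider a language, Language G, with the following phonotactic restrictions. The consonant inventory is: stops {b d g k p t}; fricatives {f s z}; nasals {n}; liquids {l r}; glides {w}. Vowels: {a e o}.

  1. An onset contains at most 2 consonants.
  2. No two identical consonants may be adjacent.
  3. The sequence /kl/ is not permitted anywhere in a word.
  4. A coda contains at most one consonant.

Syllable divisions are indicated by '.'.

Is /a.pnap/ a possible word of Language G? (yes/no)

/a.pnap/ — σ1 onset /∅/, coda /∅/ ok; σ2 onset /pn/ (2C), coda /p/ ok → licit

yes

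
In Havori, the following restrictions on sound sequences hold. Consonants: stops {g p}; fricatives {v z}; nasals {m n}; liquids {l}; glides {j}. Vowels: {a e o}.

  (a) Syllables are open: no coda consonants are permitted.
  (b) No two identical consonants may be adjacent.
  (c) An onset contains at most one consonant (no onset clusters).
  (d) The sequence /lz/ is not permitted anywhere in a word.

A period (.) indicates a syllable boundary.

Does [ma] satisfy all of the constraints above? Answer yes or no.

yes

[ma] — σ1 onset /m/, coda /∅/ ok → permitted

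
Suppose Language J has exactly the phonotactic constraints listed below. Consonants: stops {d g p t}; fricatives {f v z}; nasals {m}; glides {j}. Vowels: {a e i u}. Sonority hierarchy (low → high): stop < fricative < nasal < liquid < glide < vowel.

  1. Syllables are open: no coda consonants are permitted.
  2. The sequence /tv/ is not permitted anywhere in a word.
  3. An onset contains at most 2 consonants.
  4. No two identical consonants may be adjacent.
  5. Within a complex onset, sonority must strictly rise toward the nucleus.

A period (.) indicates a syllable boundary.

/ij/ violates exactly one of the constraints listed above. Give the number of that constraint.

/ij/: syllable 1 coda /j/ has 1 consonant (> 0).
This is a violation of constraint 1: "Syllables are open: no coda consonants are permitted."
The remaining constraints (2, 3, 4, 5) are satisfied.

1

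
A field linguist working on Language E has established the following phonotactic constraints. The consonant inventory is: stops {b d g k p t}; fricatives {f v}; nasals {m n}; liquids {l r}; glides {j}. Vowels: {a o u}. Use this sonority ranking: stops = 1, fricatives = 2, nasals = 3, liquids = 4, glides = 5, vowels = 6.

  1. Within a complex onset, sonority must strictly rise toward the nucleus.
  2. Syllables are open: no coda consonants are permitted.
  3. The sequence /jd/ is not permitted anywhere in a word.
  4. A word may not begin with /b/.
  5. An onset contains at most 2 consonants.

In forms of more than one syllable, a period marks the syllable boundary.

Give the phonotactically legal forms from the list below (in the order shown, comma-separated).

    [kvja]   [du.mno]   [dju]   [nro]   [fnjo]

[dju], [nro]

[kvja] — violates constraint 5: syllable 1 onset /kvj/ has 3 consonants (> 2) → phonotactically illegal
[du.mno] — violates constraint 1: syllable 2 onset /mn/: /m/ (nasal, 3) → /n/ (nasal, 3) does not rise → phonotactically illegal
[dju] — σ1 onset /dj/ (1→5 rises), coda /∅/ ok → phonotactically legal
[nro] — σ1 onset /nr/ (3→4 rises), coda /∅/ ok → phonotactically legal
[fnjo] — violates constraint 5: syllable 1 onset /fnj/ has 3 consonants (> 2) → phonotactically illegal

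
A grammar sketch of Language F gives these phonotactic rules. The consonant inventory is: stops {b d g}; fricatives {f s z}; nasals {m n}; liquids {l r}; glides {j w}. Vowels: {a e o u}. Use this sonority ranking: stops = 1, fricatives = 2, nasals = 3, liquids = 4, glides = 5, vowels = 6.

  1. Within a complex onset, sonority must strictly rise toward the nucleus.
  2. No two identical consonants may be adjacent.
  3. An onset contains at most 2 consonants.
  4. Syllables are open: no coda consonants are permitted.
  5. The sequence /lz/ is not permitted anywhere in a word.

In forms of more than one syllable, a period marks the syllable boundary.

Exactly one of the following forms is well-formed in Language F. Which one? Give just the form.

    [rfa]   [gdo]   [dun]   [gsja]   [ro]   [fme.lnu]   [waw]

[rfa] — violates constraint 1: syllable 1 onset /rf/: /r/ (liquid, 4) → /f/ (fricative, 2) does not rise → ill-formed
[gdo] — violates constraint 1: syllable 1 onset /gd/: /g/ (stop, 1) → /d/ (stop, 1) does not rise → ill-formed
[dun] — violates constraint 4: syllable 1 coda /n/ has 1 consonant (> 0) → ill-formed
[gsja] — violates constraint 3: syllable 1 onset /gsj/ has 3 consonants (> 2) → ill-formed
[ro] — σ1 onset /r/, coda /∅/ ok → well-formed
[fme.lnu] — violates constraint 1: syllable 2 onset /ln/: /l/ (liquid, 4) → /n/ (nasal, 3) does not rise → ill-formed
[waw] — violates constraint 4: syllable 1 coda /w/ has 1 consonant (> 0) → ill-formed

[ro]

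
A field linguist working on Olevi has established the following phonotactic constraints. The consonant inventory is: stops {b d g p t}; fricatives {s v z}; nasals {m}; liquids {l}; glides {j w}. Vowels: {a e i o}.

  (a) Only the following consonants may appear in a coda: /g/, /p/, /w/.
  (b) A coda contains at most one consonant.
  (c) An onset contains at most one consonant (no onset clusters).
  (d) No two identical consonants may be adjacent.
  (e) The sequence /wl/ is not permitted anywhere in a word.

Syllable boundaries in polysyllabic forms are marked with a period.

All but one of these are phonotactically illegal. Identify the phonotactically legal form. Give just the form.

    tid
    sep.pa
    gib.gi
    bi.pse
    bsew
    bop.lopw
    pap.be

tid — violates constraint (a): syllable 1 coda contains /d/, which is not a licensed coda consonant → phonotactically illegal
sep.pa — violates constraint (d): adjacent identical consonants /pp/ → phonotactically illegal
gib.gi — violates constraint (a): syllable 1 coda contains /b/, which is not a licensed coda consonant → phonotactically illegal
bi.pse — violates constraint (c): syllable 2 onset /ps/ has 2 consonants (> 1) → phonotactically illegal
bsew — violates constraint (c): syllable 1 onset /bs/ has 2 consonants (> 1) → phonotactically illegal
bop.lopw — violates constraint (b): syllable 2 coda /pw/ has 2 consonants (> 1) → phonotactically illegal
pap.be — σ1 onset /p/, coda /p/ ok; σ2 onset /b/, coda /∅/ ok → phonotactically legal

pap.be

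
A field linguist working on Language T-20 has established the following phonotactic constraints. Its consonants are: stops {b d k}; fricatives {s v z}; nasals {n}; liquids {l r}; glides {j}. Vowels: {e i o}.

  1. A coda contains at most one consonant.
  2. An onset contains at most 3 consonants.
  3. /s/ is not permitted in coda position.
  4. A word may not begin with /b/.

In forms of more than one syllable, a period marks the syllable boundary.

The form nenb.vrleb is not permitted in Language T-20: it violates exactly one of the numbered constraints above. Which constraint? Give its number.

1

nenb.vrleb: syllable 1 coda /nb/ has 2 consonants (> 1).
This is a violation of constraint 1: "A coda contains at most one consonant."
The remaining constraints (2, 3, 4) are satisfied.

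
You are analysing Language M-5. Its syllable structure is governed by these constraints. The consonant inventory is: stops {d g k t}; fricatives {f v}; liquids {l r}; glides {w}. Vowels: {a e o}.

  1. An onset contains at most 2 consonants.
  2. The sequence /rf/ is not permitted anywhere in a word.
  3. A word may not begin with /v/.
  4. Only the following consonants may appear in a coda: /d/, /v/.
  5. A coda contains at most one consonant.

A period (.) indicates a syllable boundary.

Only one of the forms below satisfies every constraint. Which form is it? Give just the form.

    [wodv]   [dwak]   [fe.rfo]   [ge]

[ge]

[wodv] — violates constraint 5: syllable 1 coda /dv/ has 2 consonants (> 1) → phonotactically illegal
[dwak] — violates constraint 4: syllable 1 coda contains /k/, which is not a licensed coda consonant → phonotactically illegal
[fe.rfo] — violates constraint 2: contains banned sequence /rf/ → phonotactically illegal
[ge] — σ1 onset /g/, coda /∅/ ok → phonotactically legal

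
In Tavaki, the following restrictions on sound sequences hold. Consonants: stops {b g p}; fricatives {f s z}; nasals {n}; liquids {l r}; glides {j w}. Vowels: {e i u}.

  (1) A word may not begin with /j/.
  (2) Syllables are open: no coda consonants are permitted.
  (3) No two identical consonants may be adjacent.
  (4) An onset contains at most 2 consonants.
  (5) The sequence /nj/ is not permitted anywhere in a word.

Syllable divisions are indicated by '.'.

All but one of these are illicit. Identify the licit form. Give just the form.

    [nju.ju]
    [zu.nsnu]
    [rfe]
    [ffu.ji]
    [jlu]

[nju.ju] — violates constraint 5: contains banned sequence /nj/ → illicit
[zu.nsnu] — violates constraint 4: syllable 2 onset /nsn/ has 3 consonants (> 2) → illicit
[rfe] — σ1 onset /rf/ (2C), coda /∅/ ok → licit
[ffu.ji] — violates constraint 3: adjacent identical consonants /ff/ → illicit
[jlu] — violates constraint 1: word begins with /j/ → illicit

[rfe]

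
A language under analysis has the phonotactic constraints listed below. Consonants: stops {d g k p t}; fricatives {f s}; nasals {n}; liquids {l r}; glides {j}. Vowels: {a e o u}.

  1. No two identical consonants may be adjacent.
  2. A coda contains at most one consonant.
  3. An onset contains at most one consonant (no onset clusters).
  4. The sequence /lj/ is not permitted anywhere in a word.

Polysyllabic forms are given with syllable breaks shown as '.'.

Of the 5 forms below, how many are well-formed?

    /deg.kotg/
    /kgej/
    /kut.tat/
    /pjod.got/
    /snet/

/deg.kotg/ — violates constraint 2: syllable 2 coda /tg/ has 2 consonants (> 1) → ill-formed
/kgej/ — violates constraint 3: syllable 1 onset /kg/ has 2 consonants (> 1) → ill-formed
/kut.tat/ — violates constraint 1: adjacent identical consonants /tt/ → ill-formed
/pjod.got/ — violates constraint 3: syllable 1 onset /pj/ has 2 consonants (> 1) → ill-formed
/snet/ — violates constraint 3: syllable 1 onset /sn/ has 2 consonants (> 1) → ill-formed
No form is well-formed → 0.

0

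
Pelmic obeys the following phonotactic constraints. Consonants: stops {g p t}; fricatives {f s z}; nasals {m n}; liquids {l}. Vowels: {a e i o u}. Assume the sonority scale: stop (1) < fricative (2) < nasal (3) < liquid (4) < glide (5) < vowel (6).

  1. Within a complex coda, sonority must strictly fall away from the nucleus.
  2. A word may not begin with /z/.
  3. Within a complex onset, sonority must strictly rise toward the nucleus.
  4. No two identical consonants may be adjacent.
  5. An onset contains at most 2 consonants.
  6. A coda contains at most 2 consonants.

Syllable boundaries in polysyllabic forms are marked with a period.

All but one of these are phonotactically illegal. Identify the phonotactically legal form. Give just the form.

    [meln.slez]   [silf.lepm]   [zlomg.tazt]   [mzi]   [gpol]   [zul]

[meln.slez] — σ1 onset /m/, coda /ln/ (4→3 falls) ok; σ2 onset /sl/ (2→4 rises), coda /z/ ok → phonotactically legal
[silf.lepm] — violates constraint 1: syllable 2 coda /pm/: /p/ (stop, 1) → /m/ (nasal, 3) does not fall → phonotactically illegal
[zlomg.tazt] — violates constraint 2: word begins with /z/ → phonotactically illegal
[mzi] — violates constraint 3: syllable 1 onset /mz/: /m/ (nasal, 3) → /z/ (fricative, 2) does not rise → phonotactically illegal
[gpol] — violates constraint 3: syllable 1 onset /gp/: /g/ (stop, 1) → /p/ (stop, 1) does not rise → phonotactically illegal
[zul] — violates constraint 2: word begins with /z/ → phonotactically illegal

[meln.slez]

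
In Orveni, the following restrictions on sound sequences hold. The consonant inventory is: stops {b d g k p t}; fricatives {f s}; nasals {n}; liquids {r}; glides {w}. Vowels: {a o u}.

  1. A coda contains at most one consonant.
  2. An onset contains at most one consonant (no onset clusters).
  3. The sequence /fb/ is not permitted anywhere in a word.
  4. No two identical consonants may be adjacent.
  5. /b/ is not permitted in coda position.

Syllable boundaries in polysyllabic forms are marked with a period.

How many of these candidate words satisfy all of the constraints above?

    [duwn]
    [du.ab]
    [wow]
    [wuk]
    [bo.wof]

[duwn] — violates constraint 1: syllable 1 coda /wn/ has 2 consonants (> 1) → phonotactically illegal
[du.ab] — violates constraint 5: syllable 2 coda contains /b/ → phonotactically illegal
[wow] — σ1 onset /w/, coda /w/ ok → phonotactically legal
[wuk] — σ1 onset /w/, coda /k/ ok → phonotactically legal
[bo.wof] — σ1 onset /b/, coda /∅/ ok; σ2 onset /w/, coda /f/ ok → phonotactically legal
Phonotactically legal: [wow], [wuk], [bo.wof] → 3.

3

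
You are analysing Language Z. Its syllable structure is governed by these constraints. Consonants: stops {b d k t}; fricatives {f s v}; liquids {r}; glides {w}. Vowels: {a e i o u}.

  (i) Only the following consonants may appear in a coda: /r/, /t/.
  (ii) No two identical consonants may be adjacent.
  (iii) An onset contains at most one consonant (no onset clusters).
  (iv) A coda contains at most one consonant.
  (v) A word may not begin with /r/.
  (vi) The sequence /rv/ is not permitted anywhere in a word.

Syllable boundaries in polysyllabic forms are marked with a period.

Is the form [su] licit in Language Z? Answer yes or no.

yes

[su] — σ1 onset /s/, coda /∅/ ok → licit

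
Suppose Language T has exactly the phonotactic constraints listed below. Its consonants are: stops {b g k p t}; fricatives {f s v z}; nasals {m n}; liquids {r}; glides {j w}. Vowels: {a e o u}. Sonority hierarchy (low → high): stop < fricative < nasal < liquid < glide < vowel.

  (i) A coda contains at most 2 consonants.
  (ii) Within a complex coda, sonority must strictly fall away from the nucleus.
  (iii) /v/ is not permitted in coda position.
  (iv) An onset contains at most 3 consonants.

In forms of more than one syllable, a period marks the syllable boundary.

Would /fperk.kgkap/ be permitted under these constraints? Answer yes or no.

/fperk.kgkap/ — σ1 onset /fp/ (2C), coda /rk/ (4→1 falls) ok; σ2 onset /kgk/ (3C), coda /p/ ok → permitted

yes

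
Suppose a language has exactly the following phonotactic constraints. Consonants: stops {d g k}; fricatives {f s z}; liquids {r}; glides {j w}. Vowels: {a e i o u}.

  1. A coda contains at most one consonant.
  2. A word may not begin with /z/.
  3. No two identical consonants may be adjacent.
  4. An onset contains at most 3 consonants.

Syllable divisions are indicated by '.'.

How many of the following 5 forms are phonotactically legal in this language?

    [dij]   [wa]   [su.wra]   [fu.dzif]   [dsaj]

[dij] — σ1 onset /d/, coda /j/ ok → phonotactically legal
[wa] — σ1 onset /w/, coda /∅/ ok → phonotactically legal
[su.wra] — σ1 onset /s/, coda /∅/ ok; σ2 onset /wr/ (2C), coda /∅/ ok → phonotactically legal
[fu.dzif] — σ1 onset /f/, coda /∅/ ok; σ2 onset /dz/ (2C), coda /f/ ok → phonotactically legal
[dsaj] — σ1 onset /ds/ (2C), coda /j/ ok → phonotactically legal
Phonotactically legal: [dij], [wa], [su.wra], [fu.dzif], [dsaj] → 5.

5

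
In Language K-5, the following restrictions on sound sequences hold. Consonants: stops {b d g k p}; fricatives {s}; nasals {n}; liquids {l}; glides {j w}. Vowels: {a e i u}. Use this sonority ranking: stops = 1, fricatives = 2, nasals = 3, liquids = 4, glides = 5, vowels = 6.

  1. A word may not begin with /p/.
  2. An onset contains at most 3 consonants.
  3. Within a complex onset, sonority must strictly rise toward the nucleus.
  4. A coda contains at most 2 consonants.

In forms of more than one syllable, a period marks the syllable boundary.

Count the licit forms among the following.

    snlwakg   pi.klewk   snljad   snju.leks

snlwakg — violates constraint 2: syllable 1 onset /snlw/ has 4 consonants (> 3) → illicit
pi.klewk — violates constraint 1: word begins with /p/ → illicit
snljad — violates constraint 2: syllable 1 onset /snlj/ has 4 consonants (> 3) → illicit
snju.leks — σ1 onset /snj/ (2→3→5 rises), coda /∅/ ok; σ2 onset /l/, coda /ks/ (2C) ok → licit
Licit: snju.leks → 1.

1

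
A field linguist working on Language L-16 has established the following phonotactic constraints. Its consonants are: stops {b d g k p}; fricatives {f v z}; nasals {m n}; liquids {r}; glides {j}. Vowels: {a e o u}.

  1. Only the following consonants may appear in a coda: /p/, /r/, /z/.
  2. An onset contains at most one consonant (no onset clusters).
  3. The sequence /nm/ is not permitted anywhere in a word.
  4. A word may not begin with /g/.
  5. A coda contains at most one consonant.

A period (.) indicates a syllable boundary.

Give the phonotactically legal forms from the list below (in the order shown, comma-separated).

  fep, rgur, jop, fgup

fep — σ1 onset /f/, coda /p/ ok → phonotactically legal
rgur — violates constraint 2: syllable 1 onset /rg/ has 2 consonants (> 1) → phonotactically illegal
jop — σ1 onset /j/, coda /p/ ok → phonotactically legal
fgup — violates constraint 2: syllable 1 onset /fg/ has 2 consonants (> 1) → phonotactically illegal

fep, jop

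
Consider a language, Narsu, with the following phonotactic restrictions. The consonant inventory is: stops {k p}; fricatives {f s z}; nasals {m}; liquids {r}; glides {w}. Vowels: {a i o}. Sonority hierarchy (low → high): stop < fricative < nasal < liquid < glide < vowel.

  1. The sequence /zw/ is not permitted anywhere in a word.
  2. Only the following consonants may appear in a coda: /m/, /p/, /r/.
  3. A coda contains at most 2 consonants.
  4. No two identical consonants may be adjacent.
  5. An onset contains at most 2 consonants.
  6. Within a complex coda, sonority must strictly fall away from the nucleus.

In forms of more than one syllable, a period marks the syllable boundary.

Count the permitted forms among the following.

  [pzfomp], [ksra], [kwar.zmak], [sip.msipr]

[pzfomp] — violates constraint 5: syllable 1 onset /pzf/ has 3 consonants (> 2) → not permitted
[ksra] — violates constraint 5: syllable 1 onset /ksr/ has 3 consonants (> 2) → not permitted
[kwar.zmak] — violates constraint 2: syllable 2 coda contains /k/, which is not a licensed coda consonant → not permitted
[sip.msipr] — violates constraint 6: syllable 2 coda /pr/: /p/ (stop, 1) → /r/ (liquid, 4) does not fall → not permitted
No form is permitted → 0.

0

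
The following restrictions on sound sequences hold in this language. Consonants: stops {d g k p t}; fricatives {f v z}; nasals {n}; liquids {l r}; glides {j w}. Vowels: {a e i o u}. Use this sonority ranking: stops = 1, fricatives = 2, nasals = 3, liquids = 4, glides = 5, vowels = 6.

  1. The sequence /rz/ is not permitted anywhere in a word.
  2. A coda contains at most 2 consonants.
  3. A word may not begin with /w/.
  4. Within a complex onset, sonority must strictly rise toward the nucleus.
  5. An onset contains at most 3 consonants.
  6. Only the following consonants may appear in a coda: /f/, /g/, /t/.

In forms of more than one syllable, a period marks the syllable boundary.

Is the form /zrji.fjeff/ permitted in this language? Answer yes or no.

yes

/zrji.fjeff/ — σ1 onset /zrj/ (2→4→5 rises), coda /∅/ ok; σ2 onset /fj/ (2→5 rises), coda /ff/ (2C) ok → permitted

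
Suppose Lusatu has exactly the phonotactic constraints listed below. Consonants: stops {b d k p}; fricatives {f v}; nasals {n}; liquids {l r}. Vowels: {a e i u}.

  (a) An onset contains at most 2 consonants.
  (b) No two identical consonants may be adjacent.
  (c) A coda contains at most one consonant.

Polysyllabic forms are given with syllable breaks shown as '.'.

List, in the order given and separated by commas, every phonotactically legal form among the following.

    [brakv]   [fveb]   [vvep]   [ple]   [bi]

[brakv] — violates constraint (c): syllable 1 coda /kv/ has 2 consonants (> 1) → phonotactically illegal
[fveb] — σ1 onset /fv/ (2C), coda /b/ ok → phonotactically legal
[vvep] — violates constraint (b): adjacent identical consonants /vv/ → phonotactically illegal
[ple] — σ1 onset /pl/ (2C), coda /∅/ ok → phonotactically legal
[bi] — σ1 onset /b/, coda /∅/ ok → phonotactically legal

[fveb], [ple], [bi]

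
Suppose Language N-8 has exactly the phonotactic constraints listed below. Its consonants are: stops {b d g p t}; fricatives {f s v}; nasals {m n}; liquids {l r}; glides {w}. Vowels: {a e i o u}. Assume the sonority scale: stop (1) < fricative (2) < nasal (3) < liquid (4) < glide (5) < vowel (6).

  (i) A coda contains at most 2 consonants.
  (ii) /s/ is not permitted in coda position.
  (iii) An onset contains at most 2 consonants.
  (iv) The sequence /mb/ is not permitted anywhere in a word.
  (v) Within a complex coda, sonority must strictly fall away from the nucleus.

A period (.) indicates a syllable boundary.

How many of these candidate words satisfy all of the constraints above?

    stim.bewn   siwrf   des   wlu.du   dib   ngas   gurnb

2

stim.bewn — violates constraint (iv): contains banned sequence /mb/ → illicit
siwrf — violates constraint (i): syllable 1 coda /wrf/ has 3 consonants (> 2) → illicit
des — violates constraint (ii): syllable 1 coda contains /s/ → illicit
wlu.du — σ1 onset /wl/ (2C), coda /∅/ ok; σ2 onset /d/, coda /∅/ ok → licit
dib — σ1 onset /d/, coda /b/ ok → licit
ngas — violates constraint (ii): syllable 1 coda contains /s/ → illicit
gurnb — violates constraint (i): syllable 1 coda /rnb/ has 3 consonants (> 2) → illicit
Licit: wlu.du, dib → 2.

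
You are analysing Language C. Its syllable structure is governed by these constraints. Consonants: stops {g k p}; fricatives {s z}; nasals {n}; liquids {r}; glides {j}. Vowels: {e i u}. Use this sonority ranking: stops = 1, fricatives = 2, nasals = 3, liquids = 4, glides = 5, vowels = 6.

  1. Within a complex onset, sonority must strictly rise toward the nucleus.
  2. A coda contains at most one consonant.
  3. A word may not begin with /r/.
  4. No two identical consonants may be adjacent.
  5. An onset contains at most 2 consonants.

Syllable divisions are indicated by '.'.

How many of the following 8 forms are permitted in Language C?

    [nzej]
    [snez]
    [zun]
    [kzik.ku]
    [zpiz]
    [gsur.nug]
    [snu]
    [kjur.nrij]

[nzej] — violates constraint 1: syllable 1 onset /nz/: /n/ (nasal, 3) → /z/ (fricative, 2) does not rise → not permitted
[snez] — σ1 onset /sn/ (2→3 rises), coda /z/ ok → permitted
[zun] — σ1 onset /z/, coda /n/ ok → permitted
[kzik.ku] — violates constraint 4: adjacent identical consonants /kk/ → not permitted
[zpiz] — violates constraint 1: syllable 1 onset /zp/: /z/ (fricative, 2) → /p/ (stop, 1) does not rise → not permitted
[gsur.nug] — σ1 onset /gs/ (1→2 rises), coda /r/ ok; σ2 onset /n/, coda /g/ ok → permitted
[snu] — σ1 onset /sn/ (2→3 rises), coda /∅/ ok → permitted
[kjur.nrij] — σ1 onset /kj/ (1→5 rises), coda /r/ ok; σ2 onset /nr/ (3→4 rises), coda /j/ ok → permitted
Permitted: [snez], [zun], [gsur.nug], [snu], [kjur.nrij] → 5.

5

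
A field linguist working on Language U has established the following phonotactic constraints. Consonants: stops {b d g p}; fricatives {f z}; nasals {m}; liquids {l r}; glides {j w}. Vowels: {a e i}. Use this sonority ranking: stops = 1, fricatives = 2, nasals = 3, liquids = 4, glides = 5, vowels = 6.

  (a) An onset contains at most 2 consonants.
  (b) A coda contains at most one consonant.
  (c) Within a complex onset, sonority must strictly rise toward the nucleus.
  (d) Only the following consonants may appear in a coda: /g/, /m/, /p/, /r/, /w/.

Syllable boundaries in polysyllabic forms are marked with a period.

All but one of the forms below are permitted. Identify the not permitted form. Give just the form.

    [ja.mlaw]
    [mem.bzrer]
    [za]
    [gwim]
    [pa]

[ja.mlaw] — σ1 onset /j/, coda /∅/ ok; σ2 onset /ml/ (3→4 rises), coda /w/ ok → permitted
[mem.bzrer] — violates constraint (a): syllable 2 onset /bzr/ has 3 consonants (> 2) → not permitted
[za] — σ1 onset /z/, coda /∅/ ok → permitted
[gwim] — σ1 onset /gw/ (1→5 rises), coda /m/ ok → permitted
[pa] — σ1 onset /p/, coda /∅/ ok → permitted

[mem.bzrer]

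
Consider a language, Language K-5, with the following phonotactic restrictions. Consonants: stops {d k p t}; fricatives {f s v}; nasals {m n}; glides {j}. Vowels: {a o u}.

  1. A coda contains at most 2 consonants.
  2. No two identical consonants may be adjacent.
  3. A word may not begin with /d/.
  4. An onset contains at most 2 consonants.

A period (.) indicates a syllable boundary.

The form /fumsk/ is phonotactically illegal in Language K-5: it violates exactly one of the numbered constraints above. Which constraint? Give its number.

1

/fumsk/: syllable 1 coda /msk/ has 3 consonants (> 2).
This is a violation of constraint 1: "A coda contains at most 2 consonants."
The remaining constraints (2, 3, 4) are satisfied.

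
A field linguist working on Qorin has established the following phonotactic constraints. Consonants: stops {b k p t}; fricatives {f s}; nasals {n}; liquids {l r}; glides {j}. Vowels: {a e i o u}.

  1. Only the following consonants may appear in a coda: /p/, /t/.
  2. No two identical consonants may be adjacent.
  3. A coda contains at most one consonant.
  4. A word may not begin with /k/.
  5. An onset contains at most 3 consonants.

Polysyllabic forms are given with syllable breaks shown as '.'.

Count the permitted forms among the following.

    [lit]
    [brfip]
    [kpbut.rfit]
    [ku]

2

[lit] — σ1 onset /l/, coda /t/ ok → permitted
[brfip] — σ1 onset /brf/ (3C), coda /p/ ok → permitted
[kpbut.rfit] — violates constraint 4: word begins with /k/ → not permitted
[ku] — violates constraint 4: word begins with /k/ → not permitted
Permitted: [lit], [brfip] → 2.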